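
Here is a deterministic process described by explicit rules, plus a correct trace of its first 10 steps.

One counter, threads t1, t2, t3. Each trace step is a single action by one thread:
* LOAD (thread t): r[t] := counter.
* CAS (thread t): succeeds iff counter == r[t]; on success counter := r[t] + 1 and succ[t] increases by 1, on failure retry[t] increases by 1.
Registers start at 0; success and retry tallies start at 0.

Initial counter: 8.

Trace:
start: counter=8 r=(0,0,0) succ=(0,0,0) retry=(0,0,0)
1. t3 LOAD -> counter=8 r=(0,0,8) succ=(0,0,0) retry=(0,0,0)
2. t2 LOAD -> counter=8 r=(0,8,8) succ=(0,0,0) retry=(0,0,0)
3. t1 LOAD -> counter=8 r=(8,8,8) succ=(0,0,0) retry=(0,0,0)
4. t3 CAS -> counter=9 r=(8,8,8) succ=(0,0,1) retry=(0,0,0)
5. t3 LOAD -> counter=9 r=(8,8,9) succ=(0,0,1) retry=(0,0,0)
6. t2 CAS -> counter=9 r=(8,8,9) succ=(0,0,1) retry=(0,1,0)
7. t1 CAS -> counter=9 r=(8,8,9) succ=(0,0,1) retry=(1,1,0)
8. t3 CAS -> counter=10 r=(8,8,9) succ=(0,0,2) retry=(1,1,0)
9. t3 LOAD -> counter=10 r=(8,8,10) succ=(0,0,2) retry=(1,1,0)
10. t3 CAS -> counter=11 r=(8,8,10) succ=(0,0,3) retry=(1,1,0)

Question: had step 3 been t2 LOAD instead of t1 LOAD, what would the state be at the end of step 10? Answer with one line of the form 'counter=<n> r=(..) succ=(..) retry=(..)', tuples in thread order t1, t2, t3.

counter=11 r=(0,8,10) succ=(0,0,3) retry=(1,1,0)

(re-executing from step 3 with the substitution; state before step 3: counter=8 r=(0,8,8) succ=(0,0,0) retry=(0,0,0))
3. t2 LOAD -> counter=8 r=(0,8,8) succ=(0,0,0) retry=(0,0,0)
4. t3 CAS -> counter=9 r=(0,8,8) succ=(0,0,1) retry=(0,0,0)
5. t3 LOAD -> counter=9 r=(0,8,9) succ=(0,0,1) retry=(0,0,0)
6. t2 CAS -> counter=9 r=(0,8,9) succ=(0,0,1) retry=(0,1,0)
7. t1 CAS -> counter=9 r=(0,8,9) succ=(0,0,1) retry=(1,1,0)
8. t3 CAS -> counter=10 r=(0,8,9) succ=(0,0,2) retry=(1,1,0)
9. t3 LOAD -> counter=10 r=(0,8,10) succ=(0,0,2) retry=(1,1,0)
10. t3 CAS -> counter=11 r=(0,8,10) succ=(0,0,3) retry=(1,1,0)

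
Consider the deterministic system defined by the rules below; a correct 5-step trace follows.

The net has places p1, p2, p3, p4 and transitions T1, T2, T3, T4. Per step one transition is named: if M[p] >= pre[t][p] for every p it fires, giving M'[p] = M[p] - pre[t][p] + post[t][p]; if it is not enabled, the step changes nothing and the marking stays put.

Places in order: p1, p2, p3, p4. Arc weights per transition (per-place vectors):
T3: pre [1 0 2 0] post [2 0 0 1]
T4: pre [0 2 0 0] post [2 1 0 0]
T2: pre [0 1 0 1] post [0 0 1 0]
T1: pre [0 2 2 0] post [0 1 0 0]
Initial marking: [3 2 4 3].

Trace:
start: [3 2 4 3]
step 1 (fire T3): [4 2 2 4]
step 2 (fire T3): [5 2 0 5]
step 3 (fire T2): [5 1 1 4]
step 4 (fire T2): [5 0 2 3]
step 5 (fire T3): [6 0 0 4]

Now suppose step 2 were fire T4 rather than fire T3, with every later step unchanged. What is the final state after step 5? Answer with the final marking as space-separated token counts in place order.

7 0 1 4

(re-executing from step 2 with the substitution; state before step 2: [4 2 2 4])
step 2 (fire T4): [6 1 2 4]
step 3 (fire T2): [6 0 3 3]
step 4 (fire T2): [6 0 3 3]
step 5 (fire T3): [7 0 1 4]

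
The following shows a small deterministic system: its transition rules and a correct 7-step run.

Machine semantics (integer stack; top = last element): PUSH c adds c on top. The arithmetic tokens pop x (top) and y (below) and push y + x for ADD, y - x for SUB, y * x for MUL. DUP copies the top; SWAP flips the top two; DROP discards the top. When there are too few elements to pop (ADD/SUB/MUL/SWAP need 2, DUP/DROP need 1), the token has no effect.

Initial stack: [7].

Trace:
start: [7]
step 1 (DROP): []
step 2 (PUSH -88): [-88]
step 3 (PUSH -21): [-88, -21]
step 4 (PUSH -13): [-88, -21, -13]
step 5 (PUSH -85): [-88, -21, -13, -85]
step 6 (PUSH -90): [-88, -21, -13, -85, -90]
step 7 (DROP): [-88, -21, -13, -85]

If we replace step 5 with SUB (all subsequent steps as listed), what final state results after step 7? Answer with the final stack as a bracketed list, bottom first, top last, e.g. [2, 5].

(re-executing from step 5 with the substitution; state before step 5: [-88, -21, -13])
step 5 (SUB): [-88, -8]
step 6 (PUSH -90): [-88, -8, -90]
step 7 (DROP): [-88, -8]

[-88, -8]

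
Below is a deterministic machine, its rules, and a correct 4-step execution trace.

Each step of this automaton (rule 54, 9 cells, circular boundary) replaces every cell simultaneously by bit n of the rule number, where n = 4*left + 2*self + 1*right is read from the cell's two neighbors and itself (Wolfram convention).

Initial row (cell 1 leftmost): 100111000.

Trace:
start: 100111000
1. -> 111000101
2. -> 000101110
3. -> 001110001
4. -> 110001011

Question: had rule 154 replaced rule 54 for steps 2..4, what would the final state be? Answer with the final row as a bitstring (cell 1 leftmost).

(re-executing steps 2..4 under rule 154; state before step 2: 111000101)
2. -> 110101001
3. -> 100000111
4. -> 010001111

010001111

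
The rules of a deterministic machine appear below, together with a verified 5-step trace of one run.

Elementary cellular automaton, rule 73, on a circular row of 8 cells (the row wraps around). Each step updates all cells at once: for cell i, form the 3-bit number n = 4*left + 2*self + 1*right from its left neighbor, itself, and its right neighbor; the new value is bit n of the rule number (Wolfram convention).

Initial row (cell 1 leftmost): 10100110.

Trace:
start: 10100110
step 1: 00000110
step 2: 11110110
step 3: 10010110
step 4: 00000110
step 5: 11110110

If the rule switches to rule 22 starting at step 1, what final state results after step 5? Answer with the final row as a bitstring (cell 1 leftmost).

(re-executing steps 1..5 under rule 22; state before step 1: 10100110)
step 1: 10111000
step 2: 10000101
step 3: 01001100
step 4: 11110010
step 5: 00001110

00001110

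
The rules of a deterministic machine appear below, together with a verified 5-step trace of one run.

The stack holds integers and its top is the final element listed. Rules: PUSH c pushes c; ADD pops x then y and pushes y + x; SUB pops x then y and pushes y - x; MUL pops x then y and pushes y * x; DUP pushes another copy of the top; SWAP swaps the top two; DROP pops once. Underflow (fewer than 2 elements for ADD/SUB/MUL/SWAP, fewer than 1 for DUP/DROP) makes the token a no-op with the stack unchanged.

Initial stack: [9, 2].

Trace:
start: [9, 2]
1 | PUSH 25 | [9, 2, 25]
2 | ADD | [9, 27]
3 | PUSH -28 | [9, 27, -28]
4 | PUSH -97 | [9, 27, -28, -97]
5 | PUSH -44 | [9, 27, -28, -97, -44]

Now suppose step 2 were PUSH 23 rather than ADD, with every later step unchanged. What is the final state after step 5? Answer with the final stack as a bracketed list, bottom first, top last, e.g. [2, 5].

(re-executing from step 2 with the substitution; state before step 2: [9, 2, 25])
2 | PUSH 23 | [9, 2, 25, 23]
3 | PUSH -28 | [9, 2, 25, 23, -28]
4 | PUSH -97 | [9, 2, 25, 23, -28, -97]
5 | PUSH -44 | [9, 2, 25, 23, -28, -97, -44]

[9, 2, 25, 23, -28, -97, -44]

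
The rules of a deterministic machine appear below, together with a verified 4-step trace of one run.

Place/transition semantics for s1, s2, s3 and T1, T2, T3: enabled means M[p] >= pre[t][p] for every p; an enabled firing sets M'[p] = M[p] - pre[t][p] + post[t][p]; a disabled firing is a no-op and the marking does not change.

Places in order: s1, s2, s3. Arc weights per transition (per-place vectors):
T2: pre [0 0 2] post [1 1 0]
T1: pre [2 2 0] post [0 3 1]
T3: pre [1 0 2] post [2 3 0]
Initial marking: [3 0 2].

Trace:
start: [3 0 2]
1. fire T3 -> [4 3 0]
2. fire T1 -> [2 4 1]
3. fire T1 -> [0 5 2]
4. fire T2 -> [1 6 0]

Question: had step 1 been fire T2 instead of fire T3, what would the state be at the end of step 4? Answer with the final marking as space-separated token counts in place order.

4 1 0

(re-executing from step 1 with the substitution; state before step 1: [3 0 2])
1. fire T2 -> [4 1 0]
2. fire T1 -> [4 1 0]
3. fire T1 -> [4 1 0]
4. fire T2 -> [4 1 0]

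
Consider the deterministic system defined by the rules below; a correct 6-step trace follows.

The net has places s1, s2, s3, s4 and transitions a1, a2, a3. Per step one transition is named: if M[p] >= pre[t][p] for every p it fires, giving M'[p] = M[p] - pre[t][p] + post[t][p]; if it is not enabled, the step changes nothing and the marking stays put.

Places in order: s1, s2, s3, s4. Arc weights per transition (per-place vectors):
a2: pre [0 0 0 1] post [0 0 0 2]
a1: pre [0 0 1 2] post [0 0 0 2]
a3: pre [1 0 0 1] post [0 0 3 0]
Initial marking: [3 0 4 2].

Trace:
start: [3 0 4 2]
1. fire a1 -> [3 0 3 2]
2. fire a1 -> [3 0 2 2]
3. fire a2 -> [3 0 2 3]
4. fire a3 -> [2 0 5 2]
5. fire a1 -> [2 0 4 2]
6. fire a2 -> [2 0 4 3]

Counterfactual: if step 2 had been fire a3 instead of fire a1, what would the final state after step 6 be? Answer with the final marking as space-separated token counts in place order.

1 0 9 2

(re-executing from step 2 with the substitution; state before step 2: [3 0 3 2])
2. fire a3 -> [2 0 6 1]
3. fire a2 -> [2 0 6 2]
4. fire a3 -> [1 0 9 1]
5. fire a1 -> [1 0 9 1]
6. fire a2 -> [1 0 9 2]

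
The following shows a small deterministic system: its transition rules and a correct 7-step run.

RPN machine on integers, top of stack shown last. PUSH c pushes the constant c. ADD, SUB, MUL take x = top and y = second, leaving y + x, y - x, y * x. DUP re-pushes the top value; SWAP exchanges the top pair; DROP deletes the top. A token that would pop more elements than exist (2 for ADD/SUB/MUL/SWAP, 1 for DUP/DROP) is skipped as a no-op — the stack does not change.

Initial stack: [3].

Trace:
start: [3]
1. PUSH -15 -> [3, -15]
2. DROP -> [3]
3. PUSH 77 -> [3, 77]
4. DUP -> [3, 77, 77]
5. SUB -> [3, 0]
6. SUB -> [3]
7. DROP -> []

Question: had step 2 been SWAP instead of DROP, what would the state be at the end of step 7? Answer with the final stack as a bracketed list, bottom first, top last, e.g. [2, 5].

(re-executing from step 2 with the substitution; state before step 2: [3, -15])
2. SWAP -> [-15, 3]
3. PUSH 77 -> [-15, 3, 77]
4. DUP -> [-15, 3, 77, 77]
5. SUB -> [-15, 3, 0]
6. SUB -> [-15, 3]
7. DROP -> [-15]

[-15]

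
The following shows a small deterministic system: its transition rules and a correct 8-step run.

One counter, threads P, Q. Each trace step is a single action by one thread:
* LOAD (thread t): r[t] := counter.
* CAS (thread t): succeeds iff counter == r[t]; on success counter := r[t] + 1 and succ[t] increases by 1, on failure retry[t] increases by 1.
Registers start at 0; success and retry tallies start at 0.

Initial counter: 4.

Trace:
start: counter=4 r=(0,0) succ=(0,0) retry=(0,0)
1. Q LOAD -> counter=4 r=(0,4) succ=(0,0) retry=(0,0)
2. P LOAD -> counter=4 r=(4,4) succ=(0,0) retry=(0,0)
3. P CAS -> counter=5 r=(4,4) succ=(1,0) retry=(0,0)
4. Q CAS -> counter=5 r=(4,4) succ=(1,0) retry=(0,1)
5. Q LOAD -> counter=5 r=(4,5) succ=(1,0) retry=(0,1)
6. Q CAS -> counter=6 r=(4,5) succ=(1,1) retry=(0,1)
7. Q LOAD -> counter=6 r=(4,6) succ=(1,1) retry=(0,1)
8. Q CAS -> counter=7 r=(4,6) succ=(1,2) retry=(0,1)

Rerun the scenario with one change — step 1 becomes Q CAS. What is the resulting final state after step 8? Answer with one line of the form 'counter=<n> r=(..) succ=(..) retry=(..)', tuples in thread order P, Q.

counter=7 r=(4,6) succ=(1,2) retry=(0,2)

(re-executing from step 1 with the substitution; state before step 1: counter=4 r=(0,0) succ=(0,0) retry=(0,0))
1. Q CAS -> counter=4 r=(0,0) succ=(0,0) retry=(0,1)
2. P LOAD -> counter=4 r=(4,0) succ=(0,0) retry=(0,1)
3. P CAS -> counter=5 r=(4,0) succ=(1,0) retry=(0,1)
4. Q CAS -> counter=5 r=(4,0) succ=(1,0) retry=(0,2)
5. Q LOAD -> counter=5 r=(4,5) succ=(1,0) retry=(0,2)
6. Q CAS -> counter=6 r=(4,5) succ=(1,1) retry=(0,2)
7. Q LOAD -> counter=6 r=(4,6) succ=(1,1) retry=(0,2)
8. Q CAS -> counter=7 r=(4,6) succ=(1,2) retry=(0,2)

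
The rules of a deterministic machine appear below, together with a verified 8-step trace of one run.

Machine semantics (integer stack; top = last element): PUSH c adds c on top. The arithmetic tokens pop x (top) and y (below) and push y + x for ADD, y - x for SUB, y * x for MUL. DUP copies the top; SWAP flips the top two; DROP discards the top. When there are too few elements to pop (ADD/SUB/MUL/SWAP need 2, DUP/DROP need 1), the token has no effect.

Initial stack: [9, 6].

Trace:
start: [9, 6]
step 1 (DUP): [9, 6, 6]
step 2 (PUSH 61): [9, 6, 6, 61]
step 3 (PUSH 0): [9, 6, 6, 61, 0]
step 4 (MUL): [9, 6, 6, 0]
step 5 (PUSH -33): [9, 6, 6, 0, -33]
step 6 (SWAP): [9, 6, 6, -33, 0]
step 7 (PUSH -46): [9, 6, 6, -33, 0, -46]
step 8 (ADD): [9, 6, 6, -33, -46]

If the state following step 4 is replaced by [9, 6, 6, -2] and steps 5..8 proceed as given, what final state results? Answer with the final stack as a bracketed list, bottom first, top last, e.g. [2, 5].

state after step 4 := [9, 6, 6, -2]
step 5 (PUSH -33): [9, 6, 6, -2, -33]
step 6 (SWAP): [9, 6, 6, -33, -2]
step 7 (PUSH -46): [9, 6, 6, -33, -2, -46]
step 8 (ADD): [9, 6, 6, -33, -48]

[9, 6, 6, -33, -48]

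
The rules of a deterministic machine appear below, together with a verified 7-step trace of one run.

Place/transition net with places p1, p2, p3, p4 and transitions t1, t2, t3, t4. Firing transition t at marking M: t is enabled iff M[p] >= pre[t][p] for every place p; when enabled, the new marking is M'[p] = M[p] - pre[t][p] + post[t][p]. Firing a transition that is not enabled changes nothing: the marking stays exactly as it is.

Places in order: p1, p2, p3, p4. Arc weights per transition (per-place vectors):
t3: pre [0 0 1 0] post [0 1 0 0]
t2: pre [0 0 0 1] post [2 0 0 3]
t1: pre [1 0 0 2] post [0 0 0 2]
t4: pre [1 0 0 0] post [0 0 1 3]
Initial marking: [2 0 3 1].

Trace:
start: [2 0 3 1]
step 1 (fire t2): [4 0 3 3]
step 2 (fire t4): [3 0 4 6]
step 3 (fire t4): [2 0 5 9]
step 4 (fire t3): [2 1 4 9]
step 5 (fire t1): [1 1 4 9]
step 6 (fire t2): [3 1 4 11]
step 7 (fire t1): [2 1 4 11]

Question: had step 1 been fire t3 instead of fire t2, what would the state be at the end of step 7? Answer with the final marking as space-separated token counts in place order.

1 2 3 9

(re-executing from step 1 with the substitution; state before step 1: [2 0 3 1])
step 1 (fire t3): [2 1 2 1]
step 2 (fire t4): [1 1 3 4]
step 3 (fire t4): [0 1 4 7]
step 4 (fire t3): [0 2 3 7]
step 5 (fire t1): [0 2 3 7]
step 6 (fire t2): [2 2 3 9]
step 7 (fire t1): [1 2 3 9]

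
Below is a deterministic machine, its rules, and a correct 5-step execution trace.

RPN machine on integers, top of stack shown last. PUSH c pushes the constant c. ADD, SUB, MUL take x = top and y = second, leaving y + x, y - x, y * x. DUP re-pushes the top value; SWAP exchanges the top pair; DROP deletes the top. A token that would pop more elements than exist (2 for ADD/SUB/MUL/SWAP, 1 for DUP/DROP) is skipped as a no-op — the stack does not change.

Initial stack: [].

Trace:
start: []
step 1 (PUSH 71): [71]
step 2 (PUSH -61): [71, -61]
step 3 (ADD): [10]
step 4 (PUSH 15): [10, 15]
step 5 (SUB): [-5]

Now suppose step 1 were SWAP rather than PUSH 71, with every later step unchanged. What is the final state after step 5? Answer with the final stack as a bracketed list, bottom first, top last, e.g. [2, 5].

(re-executing from step 1 with the substitution; state before step 1: [])
step 1 (SWAP): []
step 2 (PUSH -61): [-61]
step 3 (ADD): [-61]
step 4 (PUSH 15): [-61, 15]
step 5 (SUB): [-76]

[-76]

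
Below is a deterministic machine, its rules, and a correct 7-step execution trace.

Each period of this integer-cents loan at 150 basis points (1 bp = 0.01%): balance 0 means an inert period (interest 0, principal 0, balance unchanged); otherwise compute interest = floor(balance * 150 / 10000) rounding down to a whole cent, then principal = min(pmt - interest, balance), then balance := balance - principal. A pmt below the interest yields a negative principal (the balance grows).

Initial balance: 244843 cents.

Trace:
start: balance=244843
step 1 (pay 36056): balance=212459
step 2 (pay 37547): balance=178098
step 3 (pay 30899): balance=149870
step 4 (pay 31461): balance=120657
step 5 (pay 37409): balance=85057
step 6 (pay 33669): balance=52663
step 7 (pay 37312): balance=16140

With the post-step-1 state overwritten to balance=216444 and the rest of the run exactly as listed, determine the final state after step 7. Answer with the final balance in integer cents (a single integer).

state after step 1 := balance=216444
step 2 (pay 37547): balance=182143
step 3 (pay 30899): balance=153976
step 4 (pay 31461): balance=124824
step 5 (pay 37409): balance=89287
step 6 (pay 33669): balance=56957
step 7 (pay 37312): balance=20499

20499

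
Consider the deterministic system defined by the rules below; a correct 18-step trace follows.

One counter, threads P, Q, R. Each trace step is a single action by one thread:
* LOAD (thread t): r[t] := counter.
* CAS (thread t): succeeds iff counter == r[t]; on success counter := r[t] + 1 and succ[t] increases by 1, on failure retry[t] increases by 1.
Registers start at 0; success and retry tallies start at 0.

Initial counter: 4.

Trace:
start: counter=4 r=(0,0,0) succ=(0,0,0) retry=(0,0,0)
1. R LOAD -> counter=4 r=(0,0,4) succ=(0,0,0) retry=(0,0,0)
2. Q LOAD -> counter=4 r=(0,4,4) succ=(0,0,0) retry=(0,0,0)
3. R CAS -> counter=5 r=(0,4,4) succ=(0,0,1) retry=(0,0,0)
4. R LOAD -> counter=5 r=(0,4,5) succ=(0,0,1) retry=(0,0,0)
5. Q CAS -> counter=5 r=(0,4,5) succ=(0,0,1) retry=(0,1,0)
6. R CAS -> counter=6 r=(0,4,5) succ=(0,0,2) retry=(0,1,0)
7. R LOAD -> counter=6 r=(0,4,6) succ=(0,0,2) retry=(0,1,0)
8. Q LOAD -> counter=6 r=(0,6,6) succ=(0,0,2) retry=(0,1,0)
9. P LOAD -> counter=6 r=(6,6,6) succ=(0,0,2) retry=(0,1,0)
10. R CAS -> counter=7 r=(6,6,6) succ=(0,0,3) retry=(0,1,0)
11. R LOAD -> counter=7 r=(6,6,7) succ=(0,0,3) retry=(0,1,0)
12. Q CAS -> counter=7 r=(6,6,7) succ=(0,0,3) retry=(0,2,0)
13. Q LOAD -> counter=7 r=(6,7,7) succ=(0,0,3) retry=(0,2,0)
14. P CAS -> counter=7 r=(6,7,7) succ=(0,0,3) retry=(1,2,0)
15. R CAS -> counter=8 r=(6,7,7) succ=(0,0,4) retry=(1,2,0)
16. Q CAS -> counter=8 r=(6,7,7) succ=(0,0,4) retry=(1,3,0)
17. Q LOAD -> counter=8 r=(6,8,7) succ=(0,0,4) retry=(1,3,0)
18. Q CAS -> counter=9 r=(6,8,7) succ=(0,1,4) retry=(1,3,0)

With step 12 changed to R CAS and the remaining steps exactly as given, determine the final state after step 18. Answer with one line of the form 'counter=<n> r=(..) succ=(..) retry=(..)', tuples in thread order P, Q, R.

(re-executing from step 12 with the substitution; state before step 12: counter=7 r=(6,6,7) succ=(0,0,3) retry=(0,1,0))
12. R CAS -> counter=8 r=(6,6,7) succ=(0,0,4) retry=(0,1,0)
13. Q LOAD -> counter=8 r=(6,8,7) succ=(0,0,4) retry=(0,1,0)
14. P CAS -> counter=8 r=(6,8,7) succ=(0,0,4) retry=(1,1,0)
15. R CAS -> counter=8 r=(6,8,7) succ=(0,0,4) retry=(1,1,1)
16. Q CAS -> counter=9 r=(6,8,7) succ=(0,1,4) retry=(1,1,1)
17. Q LOAD -> counter=9 r=(6,9,7) succ=(0,1,4) retry=(1,1,1)
18. Q CAS -> counter=10 r=(6,9,7) succ=(0,2,4) retry=(1,1,1)

counter=10 r=(6,9,7) succ=(0,2,4) retry=(1,1,1)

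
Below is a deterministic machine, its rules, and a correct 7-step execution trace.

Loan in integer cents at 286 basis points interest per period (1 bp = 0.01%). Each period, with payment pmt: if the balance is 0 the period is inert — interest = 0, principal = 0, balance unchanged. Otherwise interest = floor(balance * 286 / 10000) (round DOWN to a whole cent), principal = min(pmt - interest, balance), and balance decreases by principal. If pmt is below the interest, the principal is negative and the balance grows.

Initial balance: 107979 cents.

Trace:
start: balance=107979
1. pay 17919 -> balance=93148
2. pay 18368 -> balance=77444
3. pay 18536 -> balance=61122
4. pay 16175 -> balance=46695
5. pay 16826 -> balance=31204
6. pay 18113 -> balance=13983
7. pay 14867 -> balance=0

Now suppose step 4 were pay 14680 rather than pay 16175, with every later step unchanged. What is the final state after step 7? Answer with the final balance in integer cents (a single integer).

1143

(re-executing from step 4 with the substitution; state before step 4: balance=61122)
4. pay 14680 -> balance=48190
5. pay 16826 -> balance=32742
6. pay 18113 -> balance=15565
7. pay 14867 -> balance=1143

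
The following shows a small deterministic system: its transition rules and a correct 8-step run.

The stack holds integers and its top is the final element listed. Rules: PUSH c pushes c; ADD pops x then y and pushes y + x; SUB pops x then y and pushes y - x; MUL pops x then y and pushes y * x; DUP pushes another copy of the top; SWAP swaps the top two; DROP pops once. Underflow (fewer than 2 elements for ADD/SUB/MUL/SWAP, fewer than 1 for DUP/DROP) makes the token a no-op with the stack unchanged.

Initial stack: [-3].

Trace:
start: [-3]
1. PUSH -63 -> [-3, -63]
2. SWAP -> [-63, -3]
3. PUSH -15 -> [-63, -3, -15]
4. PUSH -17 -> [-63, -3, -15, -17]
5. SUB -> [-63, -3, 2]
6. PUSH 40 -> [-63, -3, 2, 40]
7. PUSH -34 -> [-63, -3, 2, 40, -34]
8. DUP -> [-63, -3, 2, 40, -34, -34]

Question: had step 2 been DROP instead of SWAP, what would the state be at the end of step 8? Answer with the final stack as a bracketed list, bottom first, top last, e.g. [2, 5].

[-3, 2, 40, -34, -34]

(re-executing from step 2 with the substitution; state before step 2: [-3, -63])
2. DROP -> [-3]
3. PUSH -15 -> [-3, -15]
4. PUSH -17 -> [-3, -15, -17]
5. SUB -> [-3, 2]
6. PUSH 40 -> [-3, 2, 40]
7. PUSH -34 -> [-3, 2, 40, -34]
8. DUP -> [-3, 2, 40, -34, -34]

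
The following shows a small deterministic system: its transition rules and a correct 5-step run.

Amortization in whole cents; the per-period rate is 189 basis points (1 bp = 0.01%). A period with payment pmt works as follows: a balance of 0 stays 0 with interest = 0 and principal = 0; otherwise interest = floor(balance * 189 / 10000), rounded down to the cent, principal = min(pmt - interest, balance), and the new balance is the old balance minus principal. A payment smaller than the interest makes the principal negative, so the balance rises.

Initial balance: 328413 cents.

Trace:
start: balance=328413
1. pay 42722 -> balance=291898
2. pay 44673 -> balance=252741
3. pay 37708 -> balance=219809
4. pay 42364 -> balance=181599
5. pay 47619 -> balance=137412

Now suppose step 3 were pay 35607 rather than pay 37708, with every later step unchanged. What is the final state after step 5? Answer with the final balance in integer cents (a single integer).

(re-executing from step 3 with the substitution; state before step 3: balance=252741)
3. pay 35607 -> balance=221910
4. pay 42364 -> balance=183740
5. pay 47619 -> balance=139593

139593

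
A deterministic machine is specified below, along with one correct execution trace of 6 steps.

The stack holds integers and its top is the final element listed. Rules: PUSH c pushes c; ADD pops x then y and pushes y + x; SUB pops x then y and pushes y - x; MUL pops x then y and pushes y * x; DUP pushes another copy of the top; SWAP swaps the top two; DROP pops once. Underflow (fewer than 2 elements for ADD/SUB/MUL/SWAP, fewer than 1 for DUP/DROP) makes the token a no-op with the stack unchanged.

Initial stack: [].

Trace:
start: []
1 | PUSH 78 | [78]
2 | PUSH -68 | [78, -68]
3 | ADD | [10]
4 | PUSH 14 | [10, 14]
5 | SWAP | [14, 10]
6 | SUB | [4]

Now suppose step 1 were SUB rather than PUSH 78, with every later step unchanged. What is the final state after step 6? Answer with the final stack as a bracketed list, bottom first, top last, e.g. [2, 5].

[82]

(re-executing from step 1 with the substitution; state before step 1: [])
1 | SUB | []
2 | PUSH -68 | [-68]
3 | ADD | [-68]
4 | PUSH 14 | [-68, 14]
5 | SWAP | [14, -68]
6 | SUB | [82]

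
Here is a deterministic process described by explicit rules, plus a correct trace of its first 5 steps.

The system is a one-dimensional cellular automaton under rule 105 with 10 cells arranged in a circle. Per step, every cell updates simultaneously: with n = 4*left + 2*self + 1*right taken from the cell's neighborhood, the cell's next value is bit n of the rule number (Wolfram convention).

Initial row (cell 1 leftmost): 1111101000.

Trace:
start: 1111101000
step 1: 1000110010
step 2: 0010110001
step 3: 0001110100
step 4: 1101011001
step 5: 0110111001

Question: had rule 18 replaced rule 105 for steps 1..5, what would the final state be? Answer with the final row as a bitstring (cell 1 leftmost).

(re-executing steps 1..5 under rule 18; state before step 1: 1111101000)
step 1: 0000000101
step 2: 1000001000
step 3: 0100010101
step 4: 0010100000
step 5: 0100010000

0100010000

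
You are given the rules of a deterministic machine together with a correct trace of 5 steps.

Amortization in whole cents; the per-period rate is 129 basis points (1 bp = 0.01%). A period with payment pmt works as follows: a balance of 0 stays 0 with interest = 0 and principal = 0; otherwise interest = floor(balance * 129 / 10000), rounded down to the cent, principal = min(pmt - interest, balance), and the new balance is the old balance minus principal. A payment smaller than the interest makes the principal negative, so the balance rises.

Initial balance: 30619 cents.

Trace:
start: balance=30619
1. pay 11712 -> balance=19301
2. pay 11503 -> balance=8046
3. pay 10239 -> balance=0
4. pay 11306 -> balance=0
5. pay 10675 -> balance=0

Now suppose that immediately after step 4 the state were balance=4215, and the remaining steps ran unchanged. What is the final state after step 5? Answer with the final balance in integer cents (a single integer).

0

state after step 4 := balance=4215
5. pay 10675 -> balance=0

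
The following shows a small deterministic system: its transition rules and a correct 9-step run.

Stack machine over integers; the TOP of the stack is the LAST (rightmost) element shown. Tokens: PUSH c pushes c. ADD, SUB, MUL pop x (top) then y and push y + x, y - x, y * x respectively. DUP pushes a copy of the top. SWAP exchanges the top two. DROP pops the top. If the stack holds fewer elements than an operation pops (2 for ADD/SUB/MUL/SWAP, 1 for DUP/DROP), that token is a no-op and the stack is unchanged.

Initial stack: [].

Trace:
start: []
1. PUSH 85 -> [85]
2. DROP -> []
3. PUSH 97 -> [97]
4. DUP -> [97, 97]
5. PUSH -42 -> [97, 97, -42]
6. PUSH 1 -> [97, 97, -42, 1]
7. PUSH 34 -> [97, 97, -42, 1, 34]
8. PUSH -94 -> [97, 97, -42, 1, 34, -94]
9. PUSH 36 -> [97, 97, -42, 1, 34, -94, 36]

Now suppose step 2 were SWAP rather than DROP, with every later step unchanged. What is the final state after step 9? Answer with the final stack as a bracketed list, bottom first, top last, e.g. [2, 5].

[85, 97, 97, -42, 1, 34, -94, 36]

(re-executing from step 2 with the substitution; state before step 2: [85])
2. SWAP -> [85]
3. PUSH 97 -> [85, 97]
4. DUP -> [85, 97, 97]
5. PUSH -42 -> [85, 97, 97, -42]
6. PUSH 1 -> [85, 97, 97, -42, 1]
7. PUSH 34 -> [85, 97, 97, -42, 1, 34]
8. PUSH -94 -> [85, 97, 97, -42, 1, 34, -94]
9. PUSH 36 -> [85, 97, 97, -42, 1, 34, -94, 36]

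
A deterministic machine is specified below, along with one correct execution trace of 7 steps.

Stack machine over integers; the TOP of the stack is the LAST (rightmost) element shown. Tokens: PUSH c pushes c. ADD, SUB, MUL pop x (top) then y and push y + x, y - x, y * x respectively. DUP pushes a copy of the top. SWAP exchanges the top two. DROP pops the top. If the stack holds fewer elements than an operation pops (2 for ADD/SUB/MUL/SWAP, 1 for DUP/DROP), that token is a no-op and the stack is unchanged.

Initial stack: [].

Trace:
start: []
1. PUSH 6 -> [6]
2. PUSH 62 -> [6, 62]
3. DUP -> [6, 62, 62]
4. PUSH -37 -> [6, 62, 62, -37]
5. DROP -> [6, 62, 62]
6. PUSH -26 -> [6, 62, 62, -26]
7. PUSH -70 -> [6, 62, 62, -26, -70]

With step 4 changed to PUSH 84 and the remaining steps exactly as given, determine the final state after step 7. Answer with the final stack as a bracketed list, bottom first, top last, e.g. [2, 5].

[6, 62, 62, -26, -70]

(re-executing from step 4 with the substitution; state before step 4: [6, 62, 62])
4. PUSH 84 -> [6, 62, 62, 84]
5. DROP -> [6, 62, 62]
6. PUSH -26 -> [6, 62, 62, -26]
7. PUSH -70 -> [6, 62, 62, -26, -70]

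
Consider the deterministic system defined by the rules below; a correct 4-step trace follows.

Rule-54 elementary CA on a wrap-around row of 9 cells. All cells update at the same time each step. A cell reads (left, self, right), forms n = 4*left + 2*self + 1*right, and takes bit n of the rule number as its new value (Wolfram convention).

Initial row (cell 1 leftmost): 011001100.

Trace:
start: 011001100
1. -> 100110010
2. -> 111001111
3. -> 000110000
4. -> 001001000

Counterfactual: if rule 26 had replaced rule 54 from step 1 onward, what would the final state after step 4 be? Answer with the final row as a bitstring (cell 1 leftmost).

010001010

(re-executing steps 1..4 under rule 26; state before step 1: 011001100)
1. -> 110111010
2. -> 100100000
3. -> 011010001
4. -> 010001010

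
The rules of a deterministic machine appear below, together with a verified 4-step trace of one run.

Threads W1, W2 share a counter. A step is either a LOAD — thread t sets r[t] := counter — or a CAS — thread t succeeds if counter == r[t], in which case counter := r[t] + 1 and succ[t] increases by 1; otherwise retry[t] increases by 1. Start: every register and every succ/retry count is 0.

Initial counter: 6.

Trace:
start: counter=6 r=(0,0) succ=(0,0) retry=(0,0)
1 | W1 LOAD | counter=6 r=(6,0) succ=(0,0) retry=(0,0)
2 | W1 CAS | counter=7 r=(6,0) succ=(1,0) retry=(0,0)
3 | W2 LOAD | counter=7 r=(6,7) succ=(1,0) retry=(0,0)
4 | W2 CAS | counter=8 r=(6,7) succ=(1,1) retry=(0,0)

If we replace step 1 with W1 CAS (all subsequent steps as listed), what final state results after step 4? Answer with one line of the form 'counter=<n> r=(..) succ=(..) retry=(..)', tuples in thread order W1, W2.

counter=7 r=(0,6) succ=(0,1) retry=(2,0)

(re-executing from step 1 with the substitution; state before step 1: counter=6 r=(0,0) succ=(0,0) retry=(0,0))
1 | W1 CAS | counter=6 r=(0,0) succ=(0,0) retry=(1,0)
2 | W1 CAS | counter=6 r=(0,0) succ=(0,0) retry=(2,0)
3 | W2 LOAD | counter=6 r=(0,6) succ=(0,0) retry=(2,0)
4 | W2 CAS | counter=7 r=(0,6) succ=(0,1) retry=(2,0)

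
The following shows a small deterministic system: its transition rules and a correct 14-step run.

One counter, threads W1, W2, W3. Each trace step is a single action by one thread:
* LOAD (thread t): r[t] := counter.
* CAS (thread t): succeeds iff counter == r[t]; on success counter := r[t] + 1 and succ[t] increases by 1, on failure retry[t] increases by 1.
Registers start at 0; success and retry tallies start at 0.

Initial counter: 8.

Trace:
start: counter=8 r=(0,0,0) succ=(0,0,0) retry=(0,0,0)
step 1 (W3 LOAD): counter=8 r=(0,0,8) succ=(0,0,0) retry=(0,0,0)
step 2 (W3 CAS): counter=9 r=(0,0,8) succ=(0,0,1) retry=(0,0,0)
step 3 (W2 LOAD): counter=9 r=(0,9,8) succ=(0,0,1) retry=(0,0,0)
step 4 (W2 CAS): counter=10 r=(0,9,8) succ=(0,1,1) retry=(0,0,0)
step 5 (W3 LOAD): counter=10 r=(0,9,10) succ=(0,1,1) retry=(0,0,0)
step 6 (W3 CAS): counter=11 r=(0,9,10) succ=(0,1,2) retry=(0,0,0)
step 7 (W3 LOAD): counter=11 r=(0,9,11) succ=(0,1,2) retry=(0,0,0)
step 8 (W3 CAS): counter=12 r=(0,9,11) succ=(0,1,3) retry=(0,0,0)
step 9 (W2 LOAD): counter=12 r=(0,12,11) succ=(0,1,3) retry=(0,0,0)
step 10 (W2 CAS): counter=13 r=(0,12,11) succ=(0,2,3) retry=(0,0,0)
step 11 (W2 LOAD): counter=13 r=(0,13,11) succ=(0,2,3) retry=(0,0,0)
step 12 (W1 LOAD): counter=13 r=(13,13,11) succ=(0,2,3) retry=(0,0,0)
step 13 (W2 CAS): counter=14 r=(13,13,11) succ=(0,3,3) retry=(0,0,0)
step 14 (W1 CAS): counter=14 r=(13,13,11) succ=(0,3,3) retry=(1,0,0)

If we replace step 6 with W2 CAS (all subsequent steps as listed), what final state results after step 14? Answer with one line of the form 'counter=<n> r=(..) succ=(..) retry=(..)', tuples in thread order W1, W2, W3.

(re-executing from step 6 with the substitution; state before step 6: counter=10 r=(0,9,10) succ=(0,1,1) retry=(0,0,0))
step 6 (W2 CAS): counter=10 r=(0,9,10) succ=(0,1,1) retry=(0,1,0)
step 7 (W3 LOAD): counter=10 r=(0,9,10) succ=(0,1,1) retry=(0,1,0)
step 8 (W3 CAS): counter=11 r=(0,9,10) succ=(0,1,2) retry=(0,1,0)
step 9 (W2 LOAD): counter=11 r=(0,11,10) succ=(0,1,2) retry=(0,1,0)
step 10 (W2 CAS): counter=12 r=(0,11,10) succ=(0,2,2) retry=(0,1,0)
step 11 (W2 LOAD): counter=12 r=(0,12,10) succ=(0,2,2) retry=(0,1,0)
step 12 (W1 LOAD): counter=12 r=(12,12,10) succ=(0,2,2) retry=(0,1,0)
step 13 (W2 CAS): counter=13 r=(12,12,10) succ=(0,3,2) retry=(0,1,0)
step 14 (W1 CAS): counter=13 r=(12,12,10) succ=(0,3,2) retry=(1,1,0)

counter=13 r=(12,12,10) succ=(0,3,2) retry=(1,1,0)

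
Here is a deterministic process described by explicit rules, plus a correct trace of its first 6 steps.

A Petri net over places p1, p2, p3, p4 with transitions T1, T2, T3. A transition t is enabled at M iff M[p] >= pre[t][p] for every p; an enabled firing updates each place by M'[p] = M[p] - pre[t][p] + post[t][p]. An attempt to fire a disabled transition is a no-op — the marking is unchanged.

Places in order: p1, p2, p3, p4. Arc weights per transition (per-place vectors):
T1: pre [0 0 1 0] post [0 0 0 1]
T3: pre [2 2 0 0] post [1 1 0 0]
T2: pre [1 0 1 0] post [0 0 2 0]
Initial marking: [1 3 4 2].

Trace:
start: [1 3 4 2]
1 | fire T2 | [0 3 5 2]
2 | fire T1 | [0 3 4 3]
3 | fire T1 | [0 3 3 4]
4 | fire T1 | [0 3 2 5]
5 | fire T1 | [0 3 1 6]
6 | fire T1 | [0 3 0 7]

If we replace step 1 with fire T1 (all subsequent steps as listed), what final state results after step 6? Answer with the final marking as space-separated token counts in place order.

(re-executing from step 1 with the substitution; state before step 1: [1 3 4 2])
1 | fire T1 | [1 3 3 3]
2 | fire T1 | [1 3 2 4]
3 | fire T1 | [1 3 1 5]
4 | fire T1 | [1 3 0 6]
5 | fire T1 | [1 3 0 6]
6 | fire T1 | [1 3 0 6]

1 3 0 6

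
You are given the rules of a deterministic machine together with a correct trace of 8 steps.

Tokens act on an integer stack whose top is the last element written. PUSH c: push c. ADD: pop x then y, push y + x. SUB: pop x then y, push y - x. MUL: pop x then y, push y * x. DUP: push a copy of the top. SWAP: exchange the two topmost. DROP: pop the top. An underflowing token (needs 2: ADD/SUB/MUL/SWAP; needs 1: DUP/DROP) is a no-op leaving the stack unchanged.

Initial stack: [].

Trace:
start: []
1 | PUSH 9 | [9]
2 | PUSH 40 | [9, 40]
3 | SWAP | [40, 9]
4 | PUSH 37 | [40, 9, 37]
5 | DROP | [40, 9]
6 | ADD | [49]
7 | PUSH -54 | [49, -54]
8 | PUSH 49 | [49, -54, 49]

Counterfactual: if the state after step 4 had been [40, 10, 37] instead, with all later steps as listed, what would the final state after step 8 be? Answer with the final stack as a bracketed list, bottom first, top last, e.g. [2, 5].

[50, -54, 49]

state after step 4 := [40, 10, 37]
5 | DROP | [40, 10]
6 | ADD | [50]
7 | PUSH -54 | [50, -54]
8 | PUSH 49 | [50, -54, 49]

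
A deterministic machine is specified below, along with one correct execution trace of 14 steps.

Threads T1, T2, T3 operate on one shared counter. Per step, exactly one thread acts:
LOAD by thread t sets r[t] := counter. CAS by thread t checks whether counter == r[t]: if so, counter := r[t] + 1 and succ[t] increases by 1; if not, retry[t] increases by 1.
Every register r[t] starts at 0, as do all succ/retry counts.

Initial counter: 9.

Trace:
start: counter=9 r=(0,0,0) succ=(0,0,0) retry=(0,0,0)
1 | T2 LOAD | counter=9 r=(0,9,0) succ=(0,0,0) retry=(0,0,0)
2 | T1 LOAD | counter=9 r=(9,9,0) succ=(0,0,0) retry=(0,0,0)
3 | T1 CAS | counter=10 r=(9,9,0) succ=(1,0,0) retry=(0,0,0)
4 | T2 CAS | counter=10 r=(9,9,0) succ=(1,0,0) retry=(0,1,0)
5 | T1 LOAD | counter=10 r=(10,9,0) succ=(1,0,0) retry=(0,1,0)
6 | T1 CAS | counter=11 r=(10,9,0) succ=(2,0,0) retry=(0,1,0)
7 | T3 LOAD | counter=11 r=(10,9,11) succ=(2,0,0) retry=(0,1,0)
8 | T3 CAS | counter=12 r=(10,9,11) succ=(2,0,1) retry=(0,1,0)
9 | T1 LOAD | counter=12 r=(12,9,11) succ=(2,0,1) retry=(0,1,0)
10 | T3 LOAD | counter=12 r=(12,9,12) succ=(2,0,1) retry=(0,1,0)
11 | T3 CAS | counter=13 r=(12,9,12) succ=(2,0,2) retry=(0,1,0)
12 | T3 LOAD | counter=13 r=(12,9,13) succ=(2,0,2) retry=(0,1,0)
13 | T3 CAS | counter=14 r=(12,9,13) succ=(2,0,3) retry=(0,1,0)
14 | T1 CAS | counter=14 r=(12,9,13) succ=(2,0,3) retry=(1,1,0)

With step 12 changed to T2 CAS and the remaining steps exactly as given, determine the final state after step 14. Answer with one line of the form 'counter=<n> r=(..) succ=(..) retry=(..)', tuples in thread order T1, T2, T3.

(re-executing from step 12 with the substitution; state before step 12: counter=13 r=(12,9,12) succ=(2,0,2) retry=(0,1,0))
12 | T2 CAS | counter=13 r=(12,9,12) succ=(2,0,2) retry=(0,2,0)
13 | T3 CAS | counter=13 r=(12,9,12) succ=(2,0,2) retry=(0,2,1)
14 | T1 CAS | counter=13 r=(12,9,12) succ=(2,0,2) retry=(1,2,1)

counter=13 r=(12,9,12) succ=(2,0,2) retry=(1,2,1)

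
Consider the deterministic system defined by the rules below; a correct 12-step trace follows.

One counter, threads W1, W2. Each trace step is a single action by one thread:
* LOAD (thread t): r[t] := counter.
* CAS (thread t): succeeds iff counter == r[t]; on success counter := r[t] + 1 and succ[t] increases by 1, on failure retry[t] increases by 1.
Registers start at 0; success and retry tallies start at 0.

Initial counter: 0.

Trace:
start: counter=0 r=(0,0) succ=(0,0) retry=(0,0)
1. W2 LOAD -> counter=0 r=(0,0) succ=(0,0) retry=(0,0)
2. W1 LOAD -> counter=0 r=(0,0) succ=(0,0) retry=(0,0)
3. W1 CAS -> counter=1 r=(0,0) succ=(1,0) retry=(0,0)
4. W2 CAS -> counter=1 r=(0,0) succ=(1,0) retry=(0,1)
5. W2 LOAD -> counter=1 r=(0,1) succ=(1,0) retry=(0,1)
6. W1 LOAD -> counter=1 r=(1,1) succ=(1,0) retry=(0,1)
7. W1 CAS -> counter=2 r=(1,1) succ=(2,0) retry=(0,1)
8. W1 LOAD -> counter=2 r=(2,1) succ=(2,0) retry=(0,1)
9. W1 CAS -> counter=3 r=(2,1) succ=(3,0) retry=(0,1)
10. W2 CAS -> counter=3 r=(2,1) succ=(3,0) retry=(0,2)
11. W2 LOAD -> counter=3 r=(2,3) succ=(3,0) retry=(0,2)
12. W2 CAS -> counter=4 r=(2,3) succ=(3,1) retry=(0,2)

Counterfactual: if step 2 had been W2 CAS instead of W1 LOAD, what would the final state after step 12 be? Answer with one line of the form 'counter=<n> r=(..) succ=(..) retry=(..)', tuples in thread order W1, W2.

counter=4 r=(2,3) succ=(2,2) retry=(1,2)

(re-executing from step 2 with the substitution; state before step 2: counter=0 r=(0,0) succ=(0,0) retry=(0,0))
2. W2 CAS -> counter=1 r=(0,0) succ=(0,1) retry=(0,0)
3. W1 CAS -> counter=1 r=(0,0) succ=(0,1) retry=(1,0)
4. W2 CAS -> counter=1 r=(0,0) succ=(0,1) retry=(1,1)
5. W2 LOAD -> counter=1 r=(0,1) succ=(0,1) retry=(1,1)
6. W1 LOAD -> counter=1 r=(1,1) succ=(0,1) retry=(1,1)
7. W1 CAS -> counter=2 r=(1,1) succ=(1,1) retry=(1,1)
8. W1 LOAD -> counter=2 r=(2,1) succ=(1,1) retry=(1,1)
9. W1 CAS -> counter=3 r=(2,1) succ=(2,1) retry=(1,1)
10. W2 CAS -> counter=3 r=(2,1) succ=(2,1) retry=(1,2)
11. W2 LOAD -> counter=3 r=(2,3) succ=(2,1) retry=(1,2)
12. W2 CAS -> counter=4 r=(2,3) succ=(2,2) retry=(1,2)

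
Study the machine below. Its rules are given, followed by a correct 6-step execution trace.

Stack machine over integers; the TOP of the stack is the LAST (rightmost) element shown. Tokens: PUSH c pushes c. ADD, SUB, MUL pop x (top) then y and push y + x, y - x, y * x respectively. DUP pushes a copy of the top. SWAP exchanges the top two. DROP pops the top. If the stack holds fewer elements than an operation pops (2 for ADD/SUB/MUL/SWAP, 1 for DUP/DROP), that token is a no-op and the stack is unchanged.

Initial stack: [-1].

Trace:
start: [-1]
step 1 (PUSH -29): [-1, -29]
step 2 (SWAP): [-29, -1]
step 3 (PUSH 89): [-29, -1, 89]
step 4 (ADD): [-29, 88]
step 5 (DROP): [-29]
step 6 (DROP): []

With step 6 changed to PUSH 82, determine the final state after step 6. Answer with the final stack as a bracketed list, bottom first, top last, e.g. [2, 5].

[-29, 82]

(re-executing from step 6 with the substitution; state before step 6: [-29])
step 6 (PUSH 82): [-29, 82]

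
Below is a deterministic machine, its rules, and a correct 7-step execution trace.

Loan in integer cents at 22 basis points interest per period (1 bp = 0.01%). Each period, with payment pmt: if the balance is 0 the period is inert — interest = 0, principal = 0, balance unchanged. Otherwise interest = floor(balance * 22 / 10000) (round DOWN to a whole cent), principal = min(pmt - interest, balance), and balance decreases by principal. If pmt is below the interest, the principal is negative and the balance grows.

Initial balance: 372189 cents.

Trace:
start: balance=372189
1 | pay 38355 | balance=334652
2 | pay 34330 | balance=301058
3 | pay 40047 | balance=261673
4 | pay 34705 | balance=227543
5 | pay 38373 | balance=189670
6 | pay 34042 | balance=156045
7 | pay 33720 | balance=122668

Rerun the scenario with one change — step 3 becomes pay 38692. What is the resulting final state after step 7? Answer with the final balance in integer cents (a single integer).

124035

(re-executing from step 3 with the substitution; state before step 3: balance=301058)
3 | pay 38692 | balance=263028
4 | pay 34705 | balance=228901
5 | pay 38373 | balance=191031
6 | pay 34042 | balance=157409
7 | pay 33720 | balance=124035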